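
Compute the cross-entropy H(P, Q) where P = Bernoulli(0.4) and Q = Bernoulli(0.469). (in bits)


H(P,Q) = -p*log2(q) - (1-p)*log2(1-q). -0.4*log2(0.469) = 0.436936; -0.6*log2(0.531) = 0.547930. H(P,Q) = 0.436936 + 0.547930 = 0.9849

0.9849 bits


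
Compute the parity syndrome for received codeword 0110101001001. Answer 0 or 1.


Syndrome = XOR of all bits = 0 XOR 1 XOR 1 XOR 0 XOR 1 XOR 0 XOR 1 XOR 0 XOR 0 XOR 1 XOR 0 XOR 0 XOR 1 = 0

0


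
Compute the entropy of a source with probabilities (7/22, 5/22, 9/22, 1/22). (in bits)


H = -sum(p_i * log2(p_i)). Terms: -(7/22)*log2(7/22) = 0.525661; -(5/22)*log2(5/22) = 0.485796; -(9/22)*log2(9/22) = 0.527525; -(1/22)*log2(1/22) = 0.202701. H = 0.525661 + 0.485796 + 0.527525 + 0.202701 = 1.7417

1.7417 bits


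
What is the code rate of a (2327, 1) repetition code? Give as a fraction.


Rate = k/n = 1/2327

1/2327


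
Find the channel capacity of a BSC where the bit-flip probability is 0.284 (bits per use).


H(p) = -p*log2(p) - (1-p)*log2(1-p) = -0.284*log2(0.284) - 0.716*log2(0.716) = 0.515755 + 0.345089 = 0.8608. C = 1 - H(p) = 1 - 0.8608 = 0.1392

0.1392 bits


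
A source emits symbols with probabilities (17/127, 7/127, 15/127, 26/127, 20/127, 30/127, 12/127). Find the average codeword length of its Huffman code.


Huffman construction (repeatedly merge the two least-probable nodes; each merge adds 1 bit to every symbol beneath it): 7/127 + 12/127 = 19/127; 15/127 + 17/127 = 32/127; 19/127 + 20/127 = 39/127; 26/127 + 30/127 = 56/127; 32/127 + 39/127 = 71/127; 56/127 + 71/127 = 1. Resulting codeword lengths (in the order the probabilities were given): (3, 4, 3, 2, 3, 2, 4). L_avg = sum(p_i * l_i) = 17/127*3 + 7/127*4 + 15/127*3 + 26/127*2 + 20/127*3 + 30/127*2 + 12/127*4 = 344/127 = 2.7087

2.7087 bits


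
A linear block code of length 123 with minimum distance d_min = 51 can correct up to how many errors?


Correction capability = floor((d-1)/2) = floor((51-1)/2) = 25

25 errors


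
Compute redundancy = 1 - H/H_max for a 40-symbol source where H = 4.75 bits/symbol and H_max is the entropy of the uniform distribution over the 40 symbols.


H_max = log2(K) = log2(40) = 5.3219 bits/symbol. Redundancy = 1 - H/H_max = 1 - 4.75/5.3219 = 1 - 0.8925 = 0.1075

0.1075


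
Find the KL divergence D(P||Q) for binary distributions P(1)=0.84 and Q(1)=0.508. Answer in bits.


KL = p*log2(p/q) + (1-p)*log2((1-p)/(1-q)) = 0.84*log2(0.84/0.508) + 0.16*log2(0.16/0.492) = 0.3502

0.3502 bits


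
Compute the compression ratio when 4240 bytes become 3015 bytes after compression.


Ratio = original / compressed = 4240 / 3015 = 1.4063

1.4063


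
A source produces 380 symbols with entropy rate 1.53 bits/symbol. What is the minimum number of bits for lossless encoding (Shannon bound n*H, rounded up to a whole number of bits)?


Minimum bits >= n * H = 380 * 1.53 = 581.4, rounded up to a whole number of bits = 582

582 bits


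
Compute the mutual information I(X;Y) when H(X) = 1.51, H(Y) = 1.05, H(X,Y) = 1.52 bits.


I(X;Y) = H(X) + H(Y) - H(X,Y) = 1.51 + 1.05 - 1.52 = 1.04

1.04 bits


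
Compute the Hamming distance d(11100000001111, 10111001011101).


Count differing positions: . ^ . ^ ^ . . ^ . ^ . . ^ . = 6 differences

6


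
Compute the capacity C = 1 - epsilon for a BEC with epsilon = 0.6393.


C = 1 - epsilon = 1 - 0.6393 = 0.3607

0.3607 bits


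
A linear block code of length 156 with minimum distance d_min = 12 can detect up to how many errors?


Detection capability = d_min - 1 = 12 - 1 = 11

11 errors


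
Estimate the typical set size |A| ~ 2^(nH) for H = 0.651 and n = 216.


log2|A_typical| = nH = 216 * 0.651 = 140.616, so |A_typical| ~ 2^140.616 = 2.136e+42

2.136e+42


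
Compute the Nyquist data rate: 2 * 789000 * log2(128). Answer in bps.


Rate = 2 * B * log2(M) = 2 * 789000 * 7.0 = 11046000.0

11046000.0 bps


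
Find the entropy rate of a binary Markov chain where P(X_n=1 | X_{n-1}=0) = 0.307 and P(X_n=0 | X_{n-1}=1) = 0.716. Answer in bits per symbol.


Stationary distribution: pi_0 = p10/(p01+p10) = 0.6999, pi_1 = 0.3001. Entropy rate H' = pi_0*H(p01) + pi_1*H(p10) = 0.6999*0.8897 + 0.3001*0.8608 = 0.881

0.881 bits/symbol


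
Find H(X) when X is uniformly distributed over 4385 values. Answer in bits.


H = log2(n) = log2(4385) = 12.0984

12.0984 bits


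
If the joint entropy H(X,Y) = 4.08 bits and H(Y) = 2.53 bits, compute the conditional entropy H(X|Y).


H(X|Y) = H(X,Y) - H(Y) = 4.08 - 2.53 = 1.55

1.55 bits


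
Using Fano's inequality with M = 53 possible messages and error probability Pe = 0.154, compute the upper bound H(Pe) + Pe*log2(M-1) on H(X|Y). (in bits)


H(Pe) = -Pe*log2(Pe) - (1-Pe)*log2(1-Pe) = -0.154*log2(0.154) - 0.846*log2(0.846) = 0.415646 + 0.204115 = 0.6198. Pe*log2(M-1) = 0.154*log2(52) = 0.877868. Bound = H(Pe) + Pe*log2(M-1) = 0.415646 + 0.204115 + 0.877868 = 1.4976

1.4976 bits


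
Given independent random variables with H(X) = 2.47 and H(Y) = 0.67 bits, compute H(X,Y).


For independent variables, H(X,Y) = H(X) + H(Y) = 2.47 + 0.67 = 3.14

3.14 bits


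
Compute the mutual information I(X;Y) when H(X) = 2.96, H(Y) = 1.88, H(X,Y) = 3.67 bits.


I(X;Y) = H(X) + H(Y) - H(X,Y) = 2.96 + 1.88 - 3.67 = 1.17

1.17 bits


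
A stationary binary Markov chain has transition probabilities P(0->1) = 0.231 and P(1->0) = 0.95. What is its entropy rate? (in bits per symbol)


Stationary distribution: pi_0 = p10/(p01+p10) = 0.8044, pi_1 = 0.1956. Entropy rate H' = pi_0*H(p01) + pi_1*H(p10) = 0.8044*0.7798 + 0.1956*0.2864 = 0.6833

0.6833 bits/symbol


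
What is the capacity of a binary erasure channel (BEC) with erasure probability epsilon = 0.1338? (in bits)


C = 1 - epsilon = 1 - 0.1338 = 0.8662

0.8662 bits


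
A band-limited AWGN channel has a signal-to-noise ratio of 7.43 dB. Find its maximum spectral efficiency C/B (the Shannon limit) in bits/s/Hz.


SNR_linear = 10^(7.43/10) = 5.5335; C/B = log2(1 + SNR_linear) = log2(1 + 5.5335) = 2.7079

2.7079 bits/s/Hz


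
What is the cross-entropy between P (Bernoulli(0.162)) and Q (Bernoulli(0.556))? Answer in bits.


H(P,Q) = -p*log2(q) - (1-p)*log2(1-q). -0.162*log2(0.556) = 0.137189; -0.838*log2(0.444) = 0.981607. H(P,Q) = 0.137189 + 0.981607 = 1.1188

1.1188 bits


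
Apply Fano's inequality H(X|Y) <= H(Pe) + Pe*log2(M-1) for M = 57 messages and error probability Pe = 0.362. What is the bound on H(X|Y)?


H(Pe) = -Pe*log2(Pe) - (1-Pe)*log2(1-Pe) = -0.362*log2(0.362) - 0.638*log2(0.638) = 0.530670 + 0.413661 = 0.9443. Pe*log2(M-1) = 0.362*log2(56) = 2.102262. Bound = H(Pe) + Pe*log2(M-1) = 0.530670 + 0.413661 + 2.102262 = 3.0466

3.0466 bits


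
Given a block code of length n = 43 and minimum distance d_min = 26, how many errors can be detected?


Detection capability = d_min - 1 = 26 - 1 = 25

25 errors


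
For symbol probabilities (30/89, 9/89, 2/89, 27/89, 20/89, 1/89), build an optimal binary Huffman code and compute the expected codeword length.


Huffman construction (repeatedly merge the two least-probable nodes; each merge adds 1 bit to every symbol beneath it): 1/89 + 2/89 = 3/89; 3/89 + 9/89 = 12/89; 12/89 + 20/89 = 32/89; 27/89 + 30/89 = 57/89; 32/89 + 57/89 = 1. Resulting codeword lengths (in the order the probabilities were given): (2, 3, 4, 2, 2, 4). L_avg = sum(p_i * l_i) = 30/89*2 + 9/89*3 + 2/89*4 + 27/89*2 + 20/89*2 + 1/89*4 = 193/89 = 2.1685

2.1685 bits


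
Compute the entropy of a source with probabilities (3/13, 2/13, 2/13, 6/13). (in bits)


H = -sum(p_i * log2(p_i)). Terms: -(3/13)*log2(3/13) = 0.488187; -(2/13)*log2(2/13) = 0.415452; -(2/13)*log2(2/13) = 0.415452; -(6/13)*log2(6/13) = 0.514836. H = 0.488187 + 0.415452 + 0.415452 + 0.514836 = 1.8339

1.8339 bits


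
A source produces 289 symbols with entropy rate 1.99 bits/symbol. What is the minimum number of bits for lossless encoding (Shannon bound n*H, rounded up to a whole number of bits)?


Minimum bits >= n * H = 289 * 1.99 = 575.11, rounded up to a whole number of bits = 576

576 bits


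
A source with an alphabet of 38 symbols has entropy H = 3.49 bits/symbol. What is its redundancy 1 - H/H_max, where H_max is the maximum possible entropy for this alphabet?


H_max = log2(K) = log2(38) = 5.2479 bits/symbol. Redundancy = 1 - H/H_max = 1 - 3.49/5.2479 = 1 - 0.665 = 0.335

0.335


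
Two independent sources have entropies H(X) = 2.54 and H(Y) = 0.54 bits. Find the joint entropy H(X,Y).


For independent variables, H(X,Y) = H(X) + H(Y) = 2.54 + 0.54 = 3.08

3.08 bits


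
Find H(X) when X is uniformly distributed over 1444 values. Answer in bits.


H = log2(n) = log2(1444) = 10.4959

10.4959 bits


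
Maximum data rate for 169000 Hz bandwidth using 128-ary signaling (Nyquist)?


Rate = 2 * B * log2(M) = 2 * 169000 * 7.0 = 2366000.0

2366000.0 bps


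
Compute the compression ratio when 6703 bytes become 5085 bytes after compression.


Ratio = original / compressed = 6703 / 5085 = 1.3182

1.3182


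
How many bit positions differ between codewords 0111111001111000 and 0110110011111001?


Count differing positions: . . . ^ . . ^ . ^ . . . . . . ^ = 4 differences

4


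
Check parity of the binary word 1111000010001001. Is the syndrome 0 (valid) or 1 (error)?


Syndrome = XOR of all bits = 1 XOR 1 XOR 1 XOR 1 XOR 0 XOR 0 XOR 0 XOR 0 XOR 1 XOR 0 XOR 0 XOR 0 XOR 1 XOR 0 XOR 0 XOR 1 = 1

1


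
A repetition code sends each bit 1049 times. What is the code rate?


Rate = k/n = 1/1049

1/1049


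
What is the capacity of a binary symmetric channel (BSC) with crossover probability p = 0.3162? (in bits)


H(p) = -p*log2(p) - (1-p)*log2(1-p) = -0.3162*log2(0.3162) - 0.6838*log2(0.6838) = 0.525237 + 0.374964 = 0.9002. C = 1 - H(p) = 1 - 0.9002 = 0.0998

0.0998 bits


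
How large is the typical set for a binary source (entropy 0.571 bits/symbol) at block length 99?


log2|A_typical| = nH = 99 * 0.571 = 56.529, so |A_typical| ~ 2^56.529 = 1.040e+17

1.040e+17


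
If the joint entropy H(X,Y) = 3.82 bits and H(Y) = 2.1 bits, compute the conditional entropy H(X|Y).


H(X|Y) = H(X,Y) - H(Y) = 3.82 - 2.1 = 1.72

1.72 bits


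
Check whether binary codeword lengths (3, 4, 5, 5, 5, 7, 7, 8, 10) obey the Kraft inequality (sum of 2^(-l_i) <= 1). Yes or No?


Kraft sum = sum(2^(-l_i)) = 0.3018, need <= 1. Result: satisfied (a binary prefix-free code with these lengths exists)

Yes


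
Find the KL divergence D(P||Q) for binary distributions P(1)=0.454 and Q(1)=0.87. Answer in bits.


KL = p*log2(p/q) + (1-p)*log2((1-p)/(1-q)) = 0.454*log2(0.454/0.87) + 0.546*log2(0.546/0.13) = 0.7044

0.7044 bits


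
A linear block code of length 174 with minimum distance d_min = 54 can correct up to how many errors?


Correction capability = floor((d-1)/2) = floor((54-1)/2) = 26

26 errors


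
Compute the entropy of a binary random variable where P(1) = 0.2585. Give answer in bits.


H = -p*log2(p) - (1-p)*log2(1-p). -0.2585*log2(0.2585) = 0.504531; -0.7415*log2(0.7415) = 0.319943. H = 0.504531 + 0.319943 = 0.8245

0.8245 bits


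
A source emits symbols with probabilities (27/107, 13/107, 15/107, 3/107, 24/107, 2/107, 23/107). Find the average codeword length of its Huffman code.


Huffman construction (repeatedly merge the two least-probable nodes; each merge adds 1 bit to every symbol beneath it): 2/107 + 3/107 = 5/107; 5/107 + 13/107 = 18/107; 15/107 + 18/107 = 33/107; 23/107 + 24/107 = 47/107; 27/107 + 33/107 = 60/107; 47/107 + 60/107 = 1. Resulting codeword lengths (in the order the probabilities were given): (2, 4, 3, 5, 2, 5, 2). L_avg = sum(p_i * l_i) = 27/107*2 + 13/107*4 + 15/107*3 + 3/107*5 + 24/107*2 + 2/107*5 + 23/107*2 = 270/107 = 2.5234

2.5234 bits


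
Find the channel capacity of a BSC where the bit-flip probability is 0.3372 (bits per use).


H(p) = -p*log2(p) - (1-p)*log2(1-p) = -0.3372*log2(0.3372) - 0.6628*log2(0.6628) = 0.528839 + 0.393275 = 0.9221. C = 1 - H(p) = 1 - 0.9221 = 0.0779

0.0779 bits


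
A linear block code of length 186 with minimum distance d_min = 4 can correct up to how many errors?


Correction capability = floor((d-1)/2) = floor((4-1)/2) = 1

1 errors


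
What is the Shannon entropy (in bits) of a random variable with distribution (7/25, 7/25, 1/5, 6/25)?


H = -sum(p_i * log2(p_i)). Terms: -(7/25)*log2(7/25) = 0.514220; -(7/25)*log2(7/25) = 0.514220; -(1/5)*log2(1/5) = 0.464386; -(6/25)*log2(6/25) = 0.494134. H = 0.514220 + 0.514220 + 0.464386 + 0.494134 = 1.987

1.987 bits


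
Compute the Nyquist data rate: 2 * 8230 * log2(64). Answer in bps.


Rate = 2 * B * log2(M) = 2 * 8230 * 6.0 = 98760.0

98760.0 bps


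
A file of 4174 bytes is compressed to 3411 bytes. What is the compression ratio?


Ratio = original / compressed = 4174 / 3411 = 1.2237

1.2237


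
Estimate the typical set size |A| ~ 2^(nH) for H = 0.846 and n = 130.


log2|A_typical| = nH = 130 * 0.846 = 109.98, so |A_typical| ~ 2^109.98 = 1.280e+33

1.280e+33


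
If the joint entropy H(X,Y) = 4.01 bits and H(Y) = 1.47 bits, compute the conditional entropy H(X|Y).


H(X|Y) = H(X,Y) - H(Y) = 4.01 - 1.47 = 2.54

2.54 bits


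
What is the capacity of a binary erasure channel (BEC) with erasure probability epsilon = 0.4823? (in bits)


C = 1 - epsilon = 1 - 0.4823 = 0.5177

0.5177 bits


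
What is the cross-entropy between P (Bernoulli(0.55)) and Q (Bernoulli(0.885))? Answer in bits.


H(P,Q) = -p*log2(q) - (1-p)*log2(1-q). -0.55*log2(0.885) = 0.096938; -0.45*log2(0.115) = 1.404132. H(P,Q) = 0.096938 + 1.404132 = 1.5011

1.5011 bits


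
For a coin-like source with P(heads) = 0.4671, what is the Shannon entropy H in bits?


H = -p*log2(p) - (1-p)*log2(1-p). -0.4671*log2(0.4671) = 0.512968; -0.5329*log2(0.5329) = 0.483907. H = 0.512968 + 0.483907 = 0.9969

0.9969 bits


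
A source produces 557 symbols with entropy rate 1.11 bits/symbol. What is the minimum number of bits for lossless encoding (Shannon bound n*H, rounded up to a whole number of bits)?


Minimum bits >= n * H = 557 * 1.11 = 618.27, rounded up to a whole number of bits = 619

619 bits


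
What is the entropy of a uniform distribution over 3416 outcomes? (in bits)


H = log2(n) = log2(3416) = 11.7381

11.7381 bits


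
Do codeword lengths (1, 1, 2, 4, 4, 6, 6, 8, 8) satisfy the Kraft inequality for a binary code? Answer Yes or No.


Kraft sum = sum(2^(-l_i)) = 1.4141, need <= 1. Result: violated (a binary prefix-free code with these lengths cannot exist)

No


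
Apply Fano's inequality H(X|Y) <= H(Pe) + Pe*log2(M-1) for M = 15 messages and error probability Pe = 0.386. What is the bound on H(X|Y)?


H(Pe) = -Pe*log2(Pe) - (1-Pe)*log2(1-Pe) = -0.386*log2(0.386) - 0.614*log2(0.614) = 0.530104 + 0.432065 = 0.9622. Pe*log2(M-1) = 0.386*log2(14) = 1.469639. Bound = H(Pe) + Pe*log2(M-1) = 0.530104 + 0.432065 + 1.469639 = 2.4318

2.4318 bits


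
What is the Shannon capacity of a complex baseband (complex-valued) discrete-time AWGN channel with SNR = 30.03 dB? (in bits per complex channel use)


SNR_linear = 10^(30.03/10) = 1006.9317; C = log2(1 + SNR_linear) = log2(1 + 1006.9317) = 9.9772

9.9772 bits/channel use


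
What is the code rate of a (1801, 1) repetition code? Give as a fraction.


Rate = k/n = 1/1801

1/1801


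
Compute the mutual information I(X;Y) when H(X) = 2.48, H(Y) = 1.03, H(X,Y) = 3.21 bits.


I(X;Y) = H(X) + H(Y) - H(X,Y) = 2.48 + 1.03 - 3.21 = 0.3

0.3 bits


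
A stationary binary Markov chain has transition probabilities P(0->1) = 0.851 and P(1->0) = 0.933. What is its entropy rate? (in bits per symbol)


Stationary distribution: pi_0 = p10/(p01+p10) = 0.523, pi_1 = 0.477. Entropy rate H' = pi_0*H(p01) + pi_1*H(p10) = 0.523*0.6073 + 0.477*0.3546 = 0.4868

0.4868 bits/symbol


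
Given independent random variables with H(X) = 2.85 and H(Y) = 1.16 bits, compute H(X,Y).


For independent variables, H(X,Y) = H(X) + H(Y) = 2.85 + 1.16 = 4.01

4.01 bits


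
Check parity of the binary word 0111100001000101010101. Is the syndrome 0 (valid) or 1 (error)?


Syndrome = XOR of all bits = 0 XOR 1 XOR 1 XOR 1 XOR 1 XOR 0 XOR 0 XOR 0 XOR 0 XOR 1 XOR 0 XOR 0 XOR 0 XOR 1 XOR 0 XOR 1 XOR 0 XOR 1 XOR 0 XOR 1 XOR 0 XOR 1 = 0

0


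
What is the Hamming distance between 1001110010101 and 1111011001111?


Count differing positions: . ^ ^ . ^ . ^ . ^ ^ . ^ . = 7 differences

7


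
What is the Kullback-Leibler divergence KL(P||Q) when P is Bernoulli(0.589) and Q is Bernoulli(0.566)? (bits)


KL = p*log2(p/q) + (1-p)*log2((1-p)/(1-q)) = 0.589*log2(0.589/0.566) + 0.411*log2(0.411/0.434) = 0.0016

0.0016 bits


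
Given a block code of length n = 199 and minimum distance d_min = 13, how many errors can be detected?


Detection capability = d_min - 1 = 13 - 1 = 12

12 errors


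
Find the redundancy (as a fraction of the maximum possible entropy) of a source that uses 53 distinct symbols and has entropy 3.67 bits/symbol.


H_max = log2(K) = log2(53) = 5.7279 bits/symbol. Redundancy = 1 - H/H_max = 1 - 3.67/5.7279 = 1 - 0.6407 = 0.3593

0.3593


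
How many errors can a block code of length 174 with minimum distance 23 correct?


Correction capability = floor((d-1)/2) = floor((23-1)/2) = 11

11 errors


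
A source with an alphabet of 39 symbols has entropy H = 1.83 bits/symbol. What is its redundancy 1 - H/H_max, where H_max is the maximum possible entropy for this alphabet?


H_max = log2(K) = log2(39) = 5.2854 bits/symbol. Redundancy = 1 - H/H_max = 1 - 1.83/5.2854 = 1 - 0.3462 = 0.6538

0.6538


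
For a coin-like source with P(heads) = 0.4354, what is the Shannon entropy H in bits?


H = -p*log2(p) - (1-p)*log2(1-p). -0.4354*log2(0.4354) = 0.522300; -0.5646*log2(0.5646) = 0.465625. H = 0.522300 + 0.465625 = 0.9879

0.9879 bits


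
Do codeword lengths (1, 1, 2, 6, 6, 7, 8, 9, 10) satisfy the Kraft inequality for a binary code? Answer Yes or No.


Kraft sum = sum(2^(-l_i)) = 1.2959, need <= 1. Result: violated (a binary prefix-free code with these lengths cannot exist)

No


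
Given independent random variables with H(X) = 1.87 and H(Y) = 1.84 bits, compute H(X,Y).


For independent variables, H(X,Y) = H(X) + H(Y) = 1.87 + 1.84 = 3.71

3.71 bits


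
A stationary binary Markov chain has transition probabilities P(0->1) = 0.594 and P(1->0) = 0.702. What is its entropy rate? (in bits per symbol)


Stationary distribution: pi_0 = p10/(p01+p10) = 0.5417, pi_1 = 0.4583. Entropy rate H' = pi_0*H(p01) + pi_1*H(p10) = 0.5417*0.9744 + 0.4583*0.8788 = 0.9306

0.9306 bits/symbol


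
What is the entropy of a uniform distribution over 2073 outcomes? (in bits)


H = log2(n) = log2(2073) = 11.0175

11.0175 bits


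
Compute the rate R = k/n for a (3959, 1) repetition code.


Rate = k/n = 1/3959

1/3959


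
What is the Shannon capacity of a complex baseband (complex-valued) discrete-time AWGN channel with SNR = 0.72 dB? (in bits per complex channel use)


SNR_linear = 10^(0.72/10) = 1.1803; C = log2(1 + SNR_linear) = log2(1 + 1.1803) = 1.1245

1.1245 bits/channel use


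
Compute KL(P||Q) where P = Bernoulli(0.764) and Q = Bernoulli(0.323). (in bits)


KL = p*log2(p/q) + (1-p)*log2((1-p)/(1-q)) = 0.764*log2(0.764/0.323) + 0.236*log2(0.236/0.677) = 0.5901

0.5901 bits


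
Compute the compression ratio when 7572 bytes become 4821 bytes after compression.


Ratio = original / compressed = 7572 / 4821 = 1.5706

1.5706


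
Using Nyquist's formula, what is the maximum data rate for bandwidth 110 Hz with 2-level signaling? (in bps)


Rate = 2 * B * log2(M) = 2 * 110 * 1.0 = 220.0

220.0 bps


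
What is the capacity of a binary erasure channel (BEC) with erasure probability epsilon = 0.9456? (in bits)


C = 1 - epsilon = 1 - 0.9456 = 0.0544

0.0544 bits


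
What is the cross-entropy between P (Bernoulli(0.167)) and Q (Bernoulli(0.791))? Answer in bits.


H(P,Q) = -p*log2(q) - (1-p)*log2(1-q). -0.167*log2(0.791) = 0.056488; -0.833*log2(0.209) = 1.881268. H(P,Q) = 0.056488 + 1.881268 = 1.9378

1.9378 bits


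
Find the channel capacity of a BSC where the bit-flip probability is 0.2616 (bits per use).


H(p) = -p*log2(p) - (1-p)*log2(1-p) = -0.2616*log2(0.2616) - 0.7384*log2(0.7384) = 0.506082 + 0.323069 = 0.8292. C = 1 - H(p) = 1 - 0.8292 = 0.1708

0.1708 bits


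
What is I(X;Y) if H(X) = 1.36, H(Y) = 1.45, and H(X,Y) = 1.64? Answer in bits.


I(X;Y) = H(X) + H(Y) - H(X,Y) = 1.36 + 1.45 - 1.64 = 1.17

1.17 bits


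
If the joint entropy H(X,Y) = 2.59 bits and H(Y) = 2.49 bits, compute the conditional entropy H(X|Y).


H(X|Y) = H(X,Y) - H(Y) = 2.59 - 2.49 = 0.1

0.1 bits


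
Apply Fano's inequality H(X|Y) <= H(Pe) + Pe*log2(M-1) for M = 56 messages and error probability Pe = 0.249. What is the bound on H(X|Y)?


H(Pe) = -Pe*log2(Pe) - (1-Pe)*log2(1-Pe) = -0.249*log2(0.249) - 0.751*log2(0.751) = 0.499440 + 0.310250 = 0.8097. Pe*log2(M-1) = 0.249*log2(55) = 1.439559. Bound = H(Pe) + Pe*log2(M-1) = 0.499440 + 0.310250 + 1.439559 = 2.2492

2.2492 bits


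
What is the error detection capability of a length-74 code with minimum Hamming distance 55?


Detection capability = d_min - 1 = 55 - 1 = 54

54 errors


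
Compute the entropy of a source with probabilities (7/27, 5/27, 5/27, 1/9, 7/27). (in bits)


H = -sum(p_i * log2(p_i)). Terms: -(7/27)*log2(7/27) = 0.504916; -(5/27)*log2(5/27) = 0.450548; -(5/27)*log2(5/27) = 0.450548; -(1/9)*log2(1/9) = 0.352214; -(7/27)*log2(7/27) = 0.504916. H = 0.504916 + 0.450548 + 0.450548 + 0.352214 + 0.504916 = 2.2631

2.2631 bits


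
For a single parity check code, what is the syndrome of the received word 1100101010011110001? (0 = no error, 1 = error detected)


Syndrome = XOR of all bits = 1 XOR 1 XOR 0 XOR 0 XOR 1 XOR 0 XOR 1 XOR 0 XOR 1 XOR 0 XOR 0 XOR 1 XOR 1 XOR 1 XOR 1 XOR 0 XOR 0 XOR 0 XOR 1 = 0

0


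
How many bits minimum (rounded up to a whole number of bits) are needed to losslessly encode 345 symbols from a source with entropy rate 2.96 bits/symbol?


Minimum bits >= n * H = 345 * 2.96 = 1021.2, rounded up to a whole number of bits = 1022

1022 bits


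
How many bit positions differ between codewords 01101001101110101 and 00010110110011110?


Count differing positions: . ^ ^ ^ ^ ^ ^ ^ . ^ ^ ^ . ^ . ^ ^ = 13 differences

13


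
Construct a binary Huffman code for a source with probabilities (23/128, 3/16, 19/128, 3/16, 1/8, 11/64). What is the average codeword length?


Huffman construction (repeatedly merge the two least-probable nodes; each merge adds 1 bit to every symbol beneath it): 1/8 + 19/128 = 35/128; 11/64 + 23/128 = 45/128; 3/16 + 3/16 = 3/8; 35/128 + 45/128 = 5/8; 3/8 + 5/8 = 1. Resulting codeword lengths (in the order the probabilities were given): (3, 2, 3, 2, 3, 3). L_avg = sum(p_i * l_i) = 23/128*3 + 3/16*2 + 19/128*3 + 3/16*2 + 1/8*3 + 11/64*3 = 21/8 = 2.625

2.625 bits


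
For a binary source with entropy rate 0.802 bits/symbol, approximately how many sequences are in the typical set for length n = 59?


log2|A_typical| = nH = 59 * 0.802 = 47.318, so |A_typical| ~ 2^47.318 = 1.754e+14

1.754e+14


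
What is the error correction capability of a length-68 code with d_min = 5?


Correction capability = floor((d-1)/2) = floor((5-1)/2) = 2

2 errors


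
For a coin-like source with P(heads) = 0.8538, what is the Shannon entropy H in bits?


H = -p*log2(p) - (1-p)*log2(1-p). -0.8538*log2(0.8538) = 0.194692; -0.1462*log2(0.1462) = 0.405557. H = 0.194692 + 0.405557 = 0.6002

0.6002 bits


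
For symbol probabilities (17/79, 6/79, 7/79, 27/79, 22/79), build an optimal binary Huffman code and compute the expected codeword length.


Huffman construction (repeatedly merge the two least-probable nodes; each merge adds 1 bit to every symbol beneath it): 6/79 + 7/79 = 13/79; 13/79 + 17/79 = 30/79; 22/79 + 27/79 = 49/79; 30/79 + 49/79 = 1. Resulting codeword lengths (in the order the probabilities were given): (2, 3, 3, 2, 2). L_avg = sum(p_i * l_i) = 17/79*2 + 6/79*3 + 7/79*3 + 27/79*2 + 22/79*2 = 171/79 = 2.1646

2.1646 bits


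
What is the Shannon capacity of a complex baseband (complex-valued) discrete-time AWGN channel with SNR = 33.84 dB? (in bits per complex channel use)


SNR_linear = 10^(33.84/10) = 2421.029; C = log2(1 + SNR_linear) = log2(1 + 2421.029) = 11.242

11.242 bits/channel use


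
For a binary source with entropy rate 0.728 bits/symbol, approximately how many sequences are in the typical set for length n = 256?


log2|A_typical| = nH = 256 * 0.728 = 186.368, so |A_typical| ~ 2^186.368 = 1.266e+56

1.266e+56


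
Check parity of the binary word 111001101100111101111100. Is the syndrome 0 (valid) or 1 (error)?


Syndrome = XOR of all bits = 1 XOR 1 XOR 1 XOR 0 XOR 0 XOR 1 XOR 1 XOR 0 XOR 1 XOR 1 XOR 0 XOR 0 XOR 1 XOR 1 XOR 1 XOR 1 XOR 0 XOR 1 XOR 1 XOR 1 XOR 1 XOR 1 XOR 0 XOR 0 = 0

0


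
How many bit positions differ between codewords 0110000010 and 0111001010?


Count differing positions: . . . ^ . . ^ . . . = 2 differences

2


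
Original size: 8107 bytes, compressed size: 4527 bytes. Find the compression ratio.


Ratio = original / compressed = 8107 / 4527 = 1.7908

1.7908


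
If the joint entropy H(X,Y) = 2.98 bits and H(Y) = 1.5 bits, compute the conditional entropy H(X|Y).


H(X|Y) = H(X,Y) - H(Y) = 2.98 - 1.5 = 1.48

1.48 bits


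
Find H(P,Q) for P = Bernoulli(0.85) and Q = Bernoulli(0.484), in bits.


H(P,Q) = -p*log2(q) - (1-p)*log2(1-q). -0.85*log2(0.484) = 0.889883; -0.15*log2(0.516) = 0.143184. H(P,Q) = 0.889883 + 0.143184 = 1.0331

1.0331 bits


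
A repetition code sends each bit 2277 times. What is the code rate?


Rate = k/n = 1/2277

1/2277


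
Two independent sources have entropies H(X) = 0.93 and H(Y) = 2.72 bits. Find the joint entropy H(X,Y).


For independent variables, H(X,Y) = H(X) + H(Y) = 0.93 + 2.72 = 3.65

3.65 bits


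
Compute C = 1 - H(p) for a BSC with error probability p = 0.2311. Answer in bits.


H(p) = -p*log2(p) - (1-p)*log2(1-p) = -0.2311*log2(0.2311) - 0.7689*log2(0.7689) = 0.488409 + 0.291515 = 0.7799. C = 1 - H(p) = 1 - 0.7799 = 0.2201

0.2201 bits


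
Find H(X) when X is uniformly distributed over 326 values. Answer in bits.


H = log2(n) = log2(326) = 8.3487

8.3487 bits


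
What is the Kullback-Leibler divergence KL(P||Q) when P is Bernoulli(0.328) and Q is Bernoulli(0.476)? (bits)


KL = p*log2(p/q) + (1-p)*log2((1-p)/(1-q)) = 0.328*log2(0.328/0.476) + 0.672*log2(0.672/0.524) = 0.065

0.065 bits


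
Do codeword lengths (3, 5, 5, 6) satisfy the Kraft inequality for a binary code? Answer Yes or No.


Kraft sum = sum(2^(-l_i)) = 0.2031, need <= 1. Result: satisfied (a binary prefix-free code with these lengths exists)

Yes


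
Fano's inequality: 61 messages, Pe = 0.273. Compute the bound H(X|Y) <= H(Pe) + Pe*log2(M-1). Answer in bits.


H(Pe) = -Pe*log2(Pe) - (1-Pe)*log2(1-Pe) = -0.273*log2(0.273) - 0.727*log2(0.727) = 0.511336 + 0.334400 = 0.8457. Pe*log2(M-1) = 0.273*log2(60) = 1.612581. Bound = H(Pe) + Pe*log2(M-1) = 0.511336 + 0.334400 + 1.612581 = 2.4583

2.4583 bits


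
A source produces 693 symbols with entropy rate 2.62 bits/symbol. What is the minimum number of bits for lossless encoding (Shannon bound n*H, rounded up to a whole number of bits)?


Minimum bits >= n * H = 693 * 2.62 = 1815.66, rounded up to a whole number of bits = 1816

1816 bits


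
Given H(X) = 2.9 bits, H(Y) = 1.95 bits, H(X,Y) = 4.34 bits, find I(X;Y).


I(X;Y) = H(X) + H(Y) - H(X,Y) = 2.9 + 1.95 - 4.34 = 0.51

0.51 bits


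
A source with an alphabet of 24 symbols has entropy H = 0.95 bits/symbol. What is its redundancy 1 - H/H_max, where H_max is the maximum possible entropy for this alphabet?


H_max = log2(K) = log2(24) = 4.585 bits/symbol. Redundancy = 1 - H/H_max = 1 - 0.95/4.585 = 1 - 0.2072 = 0.7928

0.7928


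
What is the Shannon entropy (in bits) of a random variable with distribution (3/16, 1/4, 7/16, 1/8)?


H = -sum(p_i * log2(p_i)). Terms: -(3/16)*log2(3/16) = 0.452820; -(1/4)*log2(1/4) = 0.500000; -(7/16)*log2(7/16) = 0.521782; -(1/8)*log2(1/8) = 0.375000. H = 0.452820 + 0.500000 + 0.521782 + 0.375000 = 1.8496

1.8496 bits


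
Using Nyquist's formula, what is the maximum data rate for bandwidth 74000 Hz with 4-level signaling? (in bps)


Rate = 2 * B * log2(M) = 2 * 74000 * 2.0 = 296000.0

296000.0 bps


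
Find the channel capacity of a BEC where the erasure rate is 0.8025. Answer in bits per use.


C = 1 - epsilon = 1 - 0.8025 = 0.1975

0.1975 bits


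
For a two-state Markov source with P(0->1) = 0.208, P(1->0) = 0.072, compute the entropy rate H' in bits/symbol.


Stationary distribution: pi_0 = p10/(p01+p10) = 0.2571, pi_1 = 0.7429. Entropy rate H' = pi_0*H(p01) + pi_1*H(p10) = 0.2571*0.7376 + 0.7429*0.3733 = 0.467

0.467 bits/symbol


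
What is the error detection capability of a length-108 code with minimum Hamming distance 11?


Detection capability = d_min - 1 = 11 - 1 = 10

10 errors


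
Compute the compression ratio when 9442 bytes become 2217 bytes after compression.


Ratio = original / compressed = 9442 / 2217 = 4.2589

4.2589


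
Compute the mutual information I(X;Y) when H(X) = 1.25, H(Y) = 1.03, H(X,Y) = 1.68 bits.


I(X;Y) = H(X) + H(Y) - H(X,Y) = 1.25 + 1.03 - 1.68 = 0.6

0.6 bits


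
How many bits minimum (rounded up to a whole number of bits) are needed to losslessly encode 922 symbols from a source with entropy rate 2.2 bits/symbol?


Minimum bits >= n * H = 922 * 2.2 = 2028.4, rounded up to a whole number of bits = 2029

2029 bits


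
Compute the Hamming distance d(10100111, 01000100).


Count differing positions: ^ ^ ^ . . . ^ ^ = 5 differences

5


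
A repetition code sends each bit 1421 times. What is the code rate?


Rate = k/n = 1/1421

1/1421


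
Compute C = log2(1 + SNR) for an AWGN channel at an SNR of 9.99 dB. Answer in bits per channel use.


SNR_linear = 10^(9.99/10) = 9.977; C = log2(1 + SNR_linear) = log2(1 + 9.977) = 3.4564

3.4564 bits/channel use


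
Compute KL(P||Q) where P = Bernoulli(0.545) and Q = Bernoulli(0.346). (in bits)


KL = p*log2(p/q) + (1-p)*log2((1-p)/(1-q)) = 0.545*log2(0.545/0.346) + 0.455*log2(0.455/0.654) = 0.1191

0.1191 bits


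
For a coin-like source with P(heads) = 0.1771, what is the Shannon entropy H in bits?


H = -p*log2(p) - (1-p)*log2(1-p). -0.1771*log2(0.1771) = 0.442283; -0.8229*log2(0.8229) = 0.231409. H = 0.442283 + 0.231409 = 0.6737

0.6737 bits


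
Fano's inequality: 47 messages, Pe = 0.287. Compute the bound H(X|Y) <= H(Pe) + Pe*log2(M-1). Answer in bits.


H(Pe) = -Pe*log2(Pe) - (1-Pe)*log2(1-Pe) = -0.287*log2(0.287) - 0.713*log2(0.713) = 0.516852 + 0.347963 = 0.8648. Pe*log2(M-1) = 0.287*log2(46) = 1.585262. Bound = H(Pe) + Pe*log2(M-1) = 0.516852 + 0.347963 + 1.585262 = 2.4501

2.4501 bits


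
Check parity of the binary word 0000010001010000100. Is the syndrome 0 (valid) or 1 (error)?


Syndrome = XOR of all bits = 0 XOR 0 XOR 0 XOR 0 XOR 0 XOR 1 XOR 0 XOR 0 XOR 0 XOR 1 XOR 0 XOR 1 XOR 0 XOR 0 XOR 0 XOR 0 XOR 1 XOR 0 XOR 0 = 0

0


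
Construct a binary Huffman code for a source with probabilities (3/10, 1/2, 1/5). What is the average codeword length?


Huffman construction (repeatedly merge the two least-probable nodes; each merge adds 1 bit to every symbol beneath it): 1/5 + 3/10 = 1/2; 1/2 + 1/2 = 1. Resulting codeword lengths (in the order the probabilities were given): (2, 1, 2). L_avg = sum(p_i * l_i) = 3/10*2 + 1/2*1 + 1/5*2 = 3/2 = 1.5

1.5 bits


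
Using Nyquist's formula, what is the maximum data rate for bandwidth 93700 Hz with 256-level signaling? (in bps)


Rate = 2 * B * log2(M) = 2 * 93700 * 8.0 = 1499200.0

1499200.0 bps


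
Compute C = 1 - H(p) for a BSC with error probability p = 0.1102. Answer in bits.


H(p) = -p*log2(p) - (1-p)*log2(1-p) = -0.1102*log2(0.1102) - 0.8898*log2(0.8898) = 0.350635 + 0.149884 = 0.5005. C = 1 - H(p) = 1 - 0.5005 = 0.4995

0.4995 bits


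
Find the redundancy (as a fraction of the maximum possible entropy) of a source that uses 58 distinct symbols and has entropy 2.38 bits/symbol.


H_max = log2(K) = log2(58) = 5.858 bits/symbol. Redundancy = 1 - H/H_max = 1 - 2.38/5.858 = 1 - 0.4063 = 0.5937

0.5937


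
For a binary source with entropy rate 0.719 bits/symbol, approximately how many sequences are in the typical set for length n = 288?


log2|A_typical| = nH = 288 * 0.719 = 207.072, so |A_typical| ~ 2^207.072 = 2.162e+62

2.162e+62


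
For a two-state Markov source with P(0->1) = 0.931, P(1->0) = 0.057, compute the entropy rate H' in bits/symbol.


Stationary distribution: pi_0 = p10/(p01+p10) = 0.0577, pi_1 = 0.9423. Entropy rate H' = pi_0*H(p01) + pi_1*H(p10) = 0.0577*0.3622 + 0.9423*0.3154 = 0.3181

0.3181 bits/symbol


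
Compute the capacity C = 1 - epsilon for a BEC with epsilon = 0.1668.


C = 1 - epsilon = 1 - 0.1668 = 0.8332

0.8332 bits


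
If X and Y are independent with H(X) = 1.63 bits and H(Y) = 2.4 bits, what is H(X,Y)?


For independent variables, H(X,Y) = H(X) + H(Y) = 1.63 + 2.4 = 4.03

4.03 bits


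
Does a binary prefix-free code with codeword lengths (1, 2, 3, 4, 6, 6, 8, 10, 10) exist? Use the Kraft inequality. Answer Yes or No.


Kraft sum = sum(2^(-l_i)) = 0.9746, need <= 1. Result: satisfied (a binary prefix-free code with these lengths exists)

Yes


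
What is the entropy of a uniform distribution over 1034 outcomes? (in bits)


H = log2(n) = log2(1034) = 10.014

10.014 bits


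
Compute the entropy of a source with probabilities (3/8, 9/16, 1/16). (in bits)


H = -sum(p_i * log2(p_i)). Terms: -(3/8)*log2(3/8) = 0.530639; -(9/16)*log2(9/16) = 0.466917; -(1/16)*log2(1/16) = 0.250000. H = 0.530639 + 0.466917 + 0.250000 = 1.2476

1.2476 bits


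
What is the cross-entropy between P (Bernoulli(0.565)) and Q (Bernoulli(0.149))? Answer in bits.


H(P,Q) = -p*log2(q) - (1-p)*log2(1-q). -0.565*log2(0.149) = 1.551838; -0.435*log2(0.851) = 0.101254. H(P,Q) = 1.551838 + 0.101254 = 1.6531

1.6531 bits


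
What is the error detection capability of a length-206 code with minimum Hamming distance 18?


Detection capability = d_min - 1 = 18 - 1 = 17

17 errors


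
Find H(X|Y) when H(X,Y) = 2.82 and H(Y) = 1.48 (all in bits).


H(X|Y) = H(X,Y) - H(Y) = 2.82 - 1.48 = 1.34

1.34 bits


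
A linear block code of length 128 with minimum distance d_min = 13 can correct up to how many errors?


Correction capability = floor((d-1)/2) = floor((13-1)/2) = 6

6 errors


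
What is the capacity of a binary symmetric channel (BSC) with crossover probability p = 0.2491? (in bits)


H(p) = -p*log2(p) - (1-p)*log2(1-p) = -0.2491*log2(0.2491) - 0.7509*log2(0.7509) = 0.499496 + 0.310352 = 0.8098. C = 1 - H(p) = 1 - 0.8098 = 0.1902

0.1902 bits


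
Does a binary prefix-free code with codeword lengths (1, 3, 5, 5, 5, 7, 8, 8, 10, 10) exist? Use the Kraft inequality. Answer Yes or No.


Kraft sum = sum(2^(-l_i)) = 0.7363, need <= 1. Result: satisfied (a binary prefix-free code with these lengths exists)

Yes


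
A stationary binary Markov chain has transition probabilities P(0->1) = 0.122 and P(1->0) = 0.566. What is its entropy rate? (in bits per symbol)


Stationary distribution: pi_0 = p10/(p01+p10) = 0.8227, pi_1 = 0.1773. Entropy rate H' = pi_0*H(p01) + pi_1*H(p10) = 0.8227*0.5351 + 0.1773*0.9874 = 0.6153

0.6153 bits/symbol


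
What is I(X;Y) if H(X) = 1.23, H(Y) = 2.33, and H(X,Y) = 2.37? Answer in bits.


I(X;Y) = H(X) + H(Y) - H(X,Y) = 1.23 + 2.33 - 2.37 = 1.19

1.19 bits


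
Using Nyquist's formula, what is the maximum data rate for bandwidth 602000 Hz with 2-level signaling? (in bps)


Rate = 2 * B * log2(M) = 2 * 602000 * 1.0 = 1204000.0

1204000.0 bps


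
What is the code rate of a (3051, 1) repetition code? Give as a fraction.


Rate = k/n = 1/3051

1/3051


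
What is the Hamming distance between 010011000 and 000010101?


Count differing positions: . ^ . . . ^ ^ . ^ = 4 differences

4


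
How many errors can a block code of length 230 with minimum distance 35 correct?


Correction capability = floor((d-1)/2) = floor((35-1)/2) = 17

17 errors


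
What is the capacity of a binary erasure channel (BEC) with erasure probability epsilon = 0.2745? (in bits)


C = 1 - epsilon = 1 - 0.2745 = 0.7255

0.7255 bits


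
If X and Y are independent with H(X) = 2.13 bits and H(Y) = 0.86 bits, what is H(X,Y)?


For independent variables, H(X,Y) = H(X) + H(Y) = 2.13 + 0.86 = 2.99

2.99 bits


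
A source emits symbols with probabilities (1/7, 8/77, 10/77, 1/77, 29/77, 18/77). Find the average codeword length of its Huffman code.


Huffman construction (repeatedly merge the two least-probable nodes; each merge adds 1 bit to every symbol beneath it): 1/77 + 8/77 = 9/77; 9/77 + 10/77 = 19/77; 1/7 + 18/77 = 29/77; 19/77 + 29/77 = 48/77; 29/77 + 48/77 = 1. Resulting codeword lengths (in the order the probabilities were given): (2, 4, 3, 4, 2, 2). L_avg = sum(p_i * l_i) = 1/7*2 + 8/77*4 + 10/77*3 + 1/77*4 + 29/77*2 + 18/77*2 = 26/11 = 2.3636

2.3636 bits


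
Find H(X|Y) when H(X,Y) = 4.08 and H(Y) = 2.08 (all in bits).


H(X|Y) = H(X,Y) - H(Y) = 4.08 - 2.08 = 2.0

2.0 bits


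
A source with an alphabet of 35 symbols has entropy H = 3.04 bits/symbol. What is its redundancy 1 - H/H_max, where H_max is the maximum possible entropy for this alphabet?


H_max = log2(K) = log2(35) = 5.1293 bits/symbol. Redundancy = 1 - H/H_max = 1 - 3.04/5.1293 = 1 - 0.5927 = 0.4073

0.4073


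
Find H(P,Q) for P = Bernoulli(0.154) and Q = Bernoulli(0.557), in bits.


H(P,Q) = -p*log2(q) - (1-p)*log2(1-q). -0.154*log2(0.557) = 0.130015; -0.846*log2(0.443) = 0.993730. H(P,Q) = 0.130015 + 0.993730 = 1.1237

1.1237 bits


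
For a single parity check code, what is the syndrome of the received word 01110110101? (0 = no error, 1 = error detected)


Syndrome = XOR of all bits = 0 XOR 1 XOR 1 XOR 1 XOR 0 XOR 1 XOR 1 XOR 0 XOR 1 XOR 0 XOR 1 = 1

1


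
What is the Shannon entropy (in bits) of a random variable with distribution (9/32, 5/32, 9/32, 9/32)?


H = -sum(p_i * log2(p_i)). Terms: -(9/32)*log2(9/32) = 0.514709; -(5/32)*log2(5/32) = 0.418449; -(9/32)*log2(9/32) = 0.514709; -(9/32)*log2(9/32) = 0.514709. H = 0.514709 + 0.418449 + 0.514709 + 0.514709 = 1.9626

1.9626 bits


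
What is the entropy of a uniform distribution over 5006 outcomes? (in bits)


H = log2(n) = log2(5006) = 12.2894

12.2894 bits


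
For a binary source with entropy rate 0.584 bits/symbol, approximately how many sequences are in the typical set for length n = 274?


log2|A_typical| = nH = 274 * 0.584 = 160.016, so |A_typical| ~ 2^160.016 = 1.478e+48

1.478e+48


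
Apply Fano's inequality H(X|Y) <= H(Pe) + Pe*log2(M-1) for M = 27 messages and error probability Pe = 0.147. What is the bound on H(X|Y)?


H(Pe) = -Pe*log2(Pe) - (1-Pe)*log2(1-Pe) = -0.147*log2(0.147) - 0.853*log2(0.853) = 0.406618 + 0.195663 = 0.6023. Pe*log2(M-1) = 0.147*log2(26) = 0.690965. Bound = H(Pe) + Pe*log2(M-1) = 0.406618 + 0.195663 + 0.690965 = 1.2932

1.2932 bits


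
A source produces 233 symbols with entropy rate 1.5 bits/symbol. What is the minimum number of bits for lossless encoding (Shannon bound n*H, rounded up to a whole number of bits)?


Minimum bits >= n * H = 233 * 1.5 = 349.5, rounded up to a whole number of bits = 350

350 bits


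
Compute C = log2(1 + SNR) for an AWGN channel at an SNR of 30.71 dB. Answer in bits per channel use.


SNR_linear = 10^(30.71/10) = 1177.606; C = log2(1 + SNR_linear) = log2(1 + 1177.606) = 10.2029

10.2029 bits/channel use
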